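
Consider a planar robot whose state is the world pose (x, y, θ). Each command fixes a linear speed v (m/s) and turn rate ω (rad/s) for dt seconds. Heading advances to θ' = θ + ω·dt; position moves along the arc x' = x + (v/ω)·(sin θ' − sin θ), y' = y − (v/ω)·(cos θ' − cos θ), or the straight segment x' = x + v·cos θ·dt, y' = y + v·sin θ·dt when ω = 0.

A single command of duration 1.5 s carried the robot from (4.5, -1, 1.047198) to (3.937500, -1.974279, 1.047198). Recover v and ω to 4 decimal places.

Δθ = 1.047198 − 1.047198 = 0.000000
ω = Δθ/dt = 0.000000/1.5 = 0.0000
ω = 0 → v = (Δx·cos θ + Δy·sin θ)/dt = -0.7500

v = -0.7500, ω = 0.0000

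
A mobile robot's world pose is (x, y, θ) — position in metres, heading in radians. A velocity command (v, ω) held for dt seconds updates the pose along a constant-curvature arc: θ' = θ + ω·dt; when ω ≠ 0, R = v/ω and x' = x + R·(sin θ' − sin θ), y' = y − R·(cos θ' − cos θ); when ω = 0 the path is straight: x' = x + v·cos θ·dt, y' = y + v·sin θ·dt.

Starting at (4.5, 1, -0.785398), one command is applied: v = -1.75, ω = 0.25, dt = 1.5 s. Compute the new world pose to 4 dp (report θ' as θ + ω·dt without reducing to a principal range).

θ' = -0.7854 + 0.25·1.5 = -0.4104
R = v/ω = -1.75/0.25 = -7.0000
x' = 4.5 + -7.0000·(sin -0.4104 − sin -0.7854) = 2.3431
y' = 1 − -7.0000·(cos -0.4104 − cos -0.7854) = 2.4690

(2.3431, 2.4690, -0.4104)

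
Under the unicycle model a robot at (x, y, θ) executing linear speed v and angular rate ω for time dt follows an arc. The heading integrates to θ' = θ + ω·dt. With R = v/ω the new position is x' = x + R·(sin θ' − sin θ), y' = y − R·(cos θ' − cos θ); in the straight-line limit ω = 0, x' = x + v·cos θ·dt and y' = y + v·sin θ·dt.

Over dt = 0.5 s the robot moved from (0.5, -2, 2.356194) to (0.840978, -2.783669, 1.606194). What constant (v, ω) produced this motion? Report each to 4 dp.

Δθ = 1.606194 − 2.356194 = -0.750000
ω = Δθ/dt = -0.750000/0.5 = -1.5000
R = −Δy/(cos θ' − cos θ) = 1.1667
v = R·ω = 1.1667·-1.5000 = -1.7500

v = -1.7500, ω = -1.5000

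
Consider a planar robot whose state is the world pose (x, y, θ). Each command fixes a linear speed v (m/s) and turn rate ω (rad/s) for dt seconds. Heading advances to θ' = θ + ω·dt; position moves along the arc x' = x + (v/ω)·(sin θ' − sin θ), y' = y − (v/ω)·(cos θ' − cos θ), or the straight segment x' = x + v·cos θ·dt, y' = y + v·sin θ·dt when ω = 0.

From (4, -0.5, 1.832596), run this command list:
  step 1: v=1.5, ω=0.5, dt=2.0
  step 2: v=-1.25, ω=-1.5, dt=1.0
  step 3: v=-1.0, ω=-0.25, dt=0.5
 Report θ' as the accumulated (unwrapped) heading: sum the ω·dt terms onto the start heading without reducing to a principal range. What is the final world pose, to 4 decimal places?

step 1: θ'=2.8326 (R=3.0000) → pose (2.0145, 1.5815, 2.8326)
step 2: θ'=1.3326 (R=0.8333) → pose (2.5709, 0.5910, 1.3326)
step 3: θ'=1.2076 (R=4.0000) → pose (2.4229, 0.1137, 1.2076)

(2.4229, 0.1137, 1.2076)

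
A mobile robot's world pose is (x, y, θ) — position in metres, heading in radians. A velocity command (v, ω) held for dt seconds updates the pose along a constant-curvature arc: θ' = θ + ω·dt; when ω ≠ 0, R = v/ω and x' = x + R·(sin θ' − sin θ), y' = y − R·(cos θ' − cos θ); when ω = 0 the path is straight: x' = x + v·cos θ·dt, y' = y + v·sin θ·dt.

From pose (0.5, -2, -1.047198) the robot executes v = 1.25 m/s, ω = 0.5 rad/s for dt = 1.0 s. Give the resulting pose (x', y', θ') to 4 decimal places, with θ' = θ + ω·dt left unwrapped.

(1.3643, -2.8850, -0.5472)

θ' = -1.0472 + 0.5·1.0 = -0.5472
R = v/ω = 1.25/0.5 = 2.5000
x' = 0.5 + 2.5000·(sin -0.5472 − sin -1.0472) = 1.3643
y' = -2 − 2.5000·(cos -0.5472 − cos -1.0472) = -2.8850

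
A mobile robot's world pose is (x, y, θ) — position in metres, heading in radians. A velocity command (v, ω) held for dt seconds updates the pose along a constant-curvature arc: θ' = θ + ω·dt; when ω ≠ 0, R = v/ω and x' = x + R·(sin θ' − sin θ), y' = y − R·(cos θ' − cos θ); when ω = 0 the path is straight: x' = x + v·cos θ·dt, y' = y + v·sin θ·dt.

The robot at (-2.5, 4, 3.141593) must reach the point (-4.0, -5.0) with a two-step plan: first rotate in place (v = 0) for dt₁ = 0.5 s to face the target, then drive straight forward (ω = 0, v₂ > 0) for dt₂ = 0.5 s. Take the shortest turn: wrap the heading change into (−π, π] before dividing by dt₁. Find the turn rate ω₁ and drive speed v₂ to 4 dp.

heading to target = atan2(-5−4, -4−-2.5) = -1.7359
Δθ = wrap(-1.7359 − 3.1416) = 1.4056; ω₁ = Δθ/dt₁ = 2.8113
distance = √((-4−-2.5)² + (-5−4)²) = 9.1241; v₂ = distance/dt₂ = 18.2483

ω₁ = 2.8113, v₂ = 18.2483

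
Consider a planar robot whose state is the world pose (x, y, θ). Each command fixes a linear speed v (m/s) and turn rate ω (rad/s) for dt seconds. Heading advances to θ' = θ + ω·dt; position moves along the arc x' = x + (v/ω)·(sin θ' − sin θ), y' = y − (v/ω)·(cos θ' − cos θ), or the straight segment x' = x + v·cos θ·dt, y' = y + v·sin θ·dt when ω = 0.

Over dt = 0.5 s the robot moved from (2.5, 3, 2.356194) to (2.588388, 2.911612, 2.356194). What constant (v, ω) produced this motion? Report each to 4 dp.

Δθ = 2.356194 − 2.356194 = 0.000000
ω = Δθ/dt = 0.000000/0.5 = 0.0000
ω = 0 → v = (Δx·cos θ + Δy·sin θ)/dt = -0.2500

v = -0.2500, ω = 0.0000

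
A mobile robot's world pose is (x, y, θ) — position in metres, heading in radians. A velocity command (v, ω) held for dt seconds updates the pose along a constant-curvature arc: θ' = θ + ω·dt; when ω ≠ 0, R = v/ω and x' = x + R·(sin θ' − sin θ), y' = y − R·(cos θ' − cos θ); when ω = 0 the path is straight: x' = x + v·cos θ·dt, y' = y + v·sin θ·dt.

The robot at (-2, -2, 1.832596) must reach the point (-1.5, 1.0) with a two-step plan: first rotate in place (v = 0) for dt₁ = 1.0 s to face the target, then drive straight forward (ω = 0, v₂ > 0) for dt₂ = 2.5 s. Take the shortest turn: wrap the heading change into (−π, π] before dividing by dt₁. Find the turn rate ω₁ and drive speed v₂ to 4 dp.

ω₁ = -0.4269, v₂ = 1.2166

heading to target = atan2(1−-2, -1.5−-2) = 1.4056
Δθ = wrap(1.4056 − 1.8326) = -0.4269; ω₁ = Δθ/dt₁ = -0.4269
distance = √((-1.5−-2)² + (1−-2)²) = 3.0414; v₂ = distance/dt₂ = 1.2166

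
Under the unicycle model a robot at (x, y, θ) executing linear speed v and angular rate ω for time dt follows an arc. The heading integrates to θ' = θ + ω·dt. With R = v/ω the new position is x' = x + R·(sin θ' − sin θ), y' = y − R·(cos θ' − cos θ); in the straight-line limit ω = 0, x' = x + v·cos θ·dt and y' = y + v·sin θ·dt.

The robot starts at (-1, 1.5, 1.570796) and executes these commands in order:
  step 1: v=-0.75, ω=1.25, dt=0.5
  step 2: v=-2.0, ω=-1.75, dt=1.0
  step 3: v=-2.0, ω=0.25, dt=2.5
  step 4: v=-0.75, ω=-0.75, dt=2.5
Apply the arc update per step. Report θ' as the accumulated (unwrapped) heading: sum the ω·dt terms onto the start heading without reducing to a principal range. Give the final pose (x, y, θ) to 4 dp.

(-6.4897, -4.1479, -0.8042)

step 1: θ'=2.1958 (R=-0.6000) → pose (-0.8866, 1.1489, 2.1958)
step 2: θ'=0.4458 (R=1.1429) → pose (-1.3206, -0.5509, 0.4458)
step 3: θ'=1.0708 (R=-8.0000) → pose (-4.8919, -3.9336, 1.0708)
step 4: θ'=-0.8042 (R=1.0000) → pose (-6.4897, -4.1479, -0.8042)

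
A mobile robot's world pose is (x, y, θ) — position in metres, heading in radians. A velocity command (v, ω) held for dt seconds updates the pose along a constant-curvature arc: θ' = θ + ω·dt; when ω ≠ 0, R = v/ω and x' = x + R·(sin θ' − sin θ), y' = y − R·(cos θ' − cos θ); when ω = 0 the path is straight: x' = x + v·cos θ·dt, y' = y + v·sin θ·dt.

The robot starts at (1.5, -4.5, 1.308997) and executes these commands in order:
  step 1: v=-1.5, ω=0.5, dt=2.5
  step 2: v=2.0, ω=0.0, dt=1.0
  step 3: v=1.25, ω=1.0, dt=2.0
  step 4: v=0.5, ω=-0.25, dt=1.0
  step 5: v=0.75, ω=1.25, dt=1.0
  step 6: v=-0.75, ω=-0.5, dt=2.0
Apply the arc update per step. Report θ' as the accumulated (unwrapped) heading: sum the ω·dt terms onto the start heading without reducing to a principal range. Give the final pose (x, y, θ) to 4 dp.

step 1: θ'=2.5590 (R=-3.0000) → pose (2.7472, -7.7816, 2.5590)
step 2: θ'=2.5590 (straight) → pose (1.0771, -6.6812, 2.5590)
step 3: θ'=4.5590 (R=1.2500) → pose (-0.8459, -7.5340, 4.5590)
step 4: θ'=4.3090 (R=-2.0000) → pose (-0.9830, -8.0135, 4.3090)
step 5: θ'=5.5590 (R=0.6000) → pose (-0.8287, -8.6984, 5.5590)
step 6: θ'=4.5590 (R=1.5000) → pose (-1.3173, -7.3457, 4.5590)

(-1.3173, -7.3457, 4.5590)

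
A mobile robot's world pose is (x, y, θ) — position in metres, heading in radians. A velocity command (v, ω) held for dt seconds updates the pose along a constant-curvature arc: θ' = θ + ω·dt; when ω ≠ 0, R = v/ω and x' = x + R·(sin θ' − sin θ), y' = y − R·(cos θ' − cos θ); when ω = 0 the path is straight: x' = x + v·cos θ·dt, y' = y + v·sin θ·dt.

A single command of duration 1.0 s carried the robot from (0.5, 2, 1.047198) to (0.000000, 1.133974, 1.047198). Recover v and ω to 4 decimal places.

v = -1.0000, ω = 0.0000

Δθ = 1.047198 − 1.047198 = 0.000000
ω = Δθ/dt = 0.000000/1.0 = 0.0000
ω = 0 → v = (Δx·cos θ + Δy·sin θ)/dt = -1.0000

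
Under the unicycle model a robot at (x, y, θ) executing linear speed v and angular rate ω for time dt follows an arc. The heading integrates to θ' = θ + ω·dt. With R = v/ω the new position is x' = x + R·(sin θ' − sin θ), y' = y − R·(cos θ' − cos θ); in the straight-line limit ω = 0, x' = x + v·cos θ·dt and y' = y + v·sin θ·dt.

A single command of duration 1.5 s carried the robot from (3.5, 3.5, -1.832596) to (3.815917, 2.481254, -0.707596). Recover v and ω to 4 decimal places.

v = 0.7500, ω = 0.7500

Δθ = -0.707596 − -1.832596 = 1.125000
ω = Δθ/dt = 1.125000/1.5 = 0.7500
R = −Δy/(cos θ' − cos θ) = 1.0000
v = R·ω = 1.0000·0.7500 = 0.7500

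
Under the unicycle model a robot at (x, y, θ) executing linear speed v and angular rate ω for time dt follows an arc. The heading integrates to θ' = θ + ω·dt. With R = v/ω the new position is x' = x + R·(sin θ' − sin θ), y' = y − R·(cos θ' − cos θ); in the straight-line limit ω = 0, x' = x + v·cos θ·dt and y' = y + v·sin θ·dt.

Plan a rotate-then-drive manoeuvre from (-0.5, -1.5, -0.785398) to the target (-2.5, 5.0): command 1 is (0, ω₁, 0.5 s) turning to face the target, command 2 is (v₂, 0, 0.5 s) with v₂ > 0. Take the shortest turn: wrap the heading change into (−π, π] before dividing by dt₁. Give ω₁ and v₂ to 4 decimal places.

heading to target = atan2(5−-1.5, -2.5−-0.5) = 1.8693
Δθ = wrap(1.8693 − -0.7854) = 2.6547; ω₁ = Δθ/dt₁ = 5.3094
distance = √((-2.5−-0.5)² + (5−-1.5)²) = 6.8007; v₂ = distance/dt₂ = 13.6015

ω₁ = 5.3094, v₂ = 13.6015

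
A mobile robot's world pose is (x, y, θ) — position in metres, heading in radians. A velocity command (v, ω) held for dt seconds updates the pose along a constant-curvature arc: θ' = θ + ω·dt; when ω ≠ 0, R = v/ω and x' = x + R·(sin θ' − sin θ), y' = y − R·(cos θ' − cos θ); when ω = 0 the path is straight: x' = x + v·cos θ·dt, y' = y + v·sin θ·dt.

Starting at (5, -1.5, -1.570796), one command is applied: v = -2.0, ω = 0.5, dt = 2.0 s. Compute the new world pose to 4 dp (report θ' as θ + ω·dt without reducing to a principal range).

θ' = -1.5708 + 0.5·2.0 = -0.5708
R = v/ω = -2.0/0.5 = -4.0000
x' = 5 + -4.0000·(sin -0.5708 − sin -1.5708) = 3.1612
y' = -1.5 − -4.0000·(cos -0.5708 − cos -1.5708) = 1.8659

(3.1612, 1.8659, -0.5708)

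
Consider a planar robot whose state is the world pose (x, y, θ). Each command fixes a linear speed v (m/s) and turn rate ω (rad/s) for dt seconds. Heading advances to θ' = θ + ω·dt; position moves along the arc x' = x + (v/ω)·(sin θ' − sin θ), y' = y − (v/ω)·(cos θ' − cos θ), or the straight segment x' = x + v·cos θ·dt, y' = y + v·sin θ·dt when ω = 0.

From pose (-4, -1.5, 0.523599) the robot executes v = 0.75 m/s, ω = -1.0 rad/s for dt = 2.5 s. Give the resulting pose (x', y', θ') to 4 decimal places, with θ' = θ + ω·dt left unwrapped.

θ' = 0.5236 + -1.0·2.5 = -1.9764
R = v/ω = 0.75/-1.0 = -0.7500
x' = -4 + -0.7500·(sin -1.9764 − sin 0.5236) = -2.9359
y' = -1.5 − -0.7500·(cos -1.9764 − cos 0.5236) = -2.4454

(-2.9359, -2.4454, -1.9764)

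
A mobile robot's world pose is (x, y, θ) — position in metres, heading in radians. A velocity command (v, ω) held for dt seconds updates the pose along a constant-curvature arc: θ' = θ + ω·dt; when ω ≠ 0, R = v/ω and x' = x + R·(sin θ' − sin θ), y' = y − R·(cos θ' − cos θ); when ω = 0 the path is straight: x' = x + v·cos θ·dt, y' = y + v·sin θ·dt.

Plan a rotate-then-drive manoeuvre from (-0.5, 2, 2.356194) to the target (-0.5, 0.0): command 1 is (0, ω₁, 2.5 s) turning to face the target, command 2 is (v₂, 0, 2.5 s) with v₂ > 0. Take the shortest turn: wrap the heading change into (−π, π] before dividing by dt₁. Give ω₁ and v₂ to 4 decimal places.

heading to target = atan2(0−2, -0.5−-0.5) = -1.5708
Δθ = wrap(-1.5708 − 2.3562) = 2.3562; ω₁ = Δθ/dt₁ = 0.9425
distance = √((-0.5−-0.5)² + (0−2)²) = 2.0000; v₂ = distance/dt₂ = 0.8000

ω₁ = 0.9425, v₂ = 0.8000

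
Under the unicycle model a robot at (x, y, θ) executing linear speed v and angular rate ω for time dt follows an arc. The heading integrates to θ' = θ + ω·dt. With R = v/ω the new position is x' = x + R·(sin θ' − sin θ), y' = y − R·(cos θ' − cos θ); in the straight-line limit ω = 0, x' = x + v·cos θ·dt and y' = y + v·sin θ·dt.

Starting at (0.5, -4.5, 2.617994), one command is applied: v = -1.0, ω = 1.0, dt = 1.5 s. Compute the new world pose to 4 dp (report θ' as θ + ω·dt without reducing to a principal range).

θ' = 2.6180 + 1.0·1.5 = 4.1180
R = v/ω = -1.0/1.0 = -1.0000
x' = 0.5 + -1.0000·(sin 4.1180 − sin 2.6180) = 1.8285
y' = -4.5 − -1.0000·(cos 4.1180 − cos 2.6180) = -4.1940

(1.8285, -4.1940, 4.1180)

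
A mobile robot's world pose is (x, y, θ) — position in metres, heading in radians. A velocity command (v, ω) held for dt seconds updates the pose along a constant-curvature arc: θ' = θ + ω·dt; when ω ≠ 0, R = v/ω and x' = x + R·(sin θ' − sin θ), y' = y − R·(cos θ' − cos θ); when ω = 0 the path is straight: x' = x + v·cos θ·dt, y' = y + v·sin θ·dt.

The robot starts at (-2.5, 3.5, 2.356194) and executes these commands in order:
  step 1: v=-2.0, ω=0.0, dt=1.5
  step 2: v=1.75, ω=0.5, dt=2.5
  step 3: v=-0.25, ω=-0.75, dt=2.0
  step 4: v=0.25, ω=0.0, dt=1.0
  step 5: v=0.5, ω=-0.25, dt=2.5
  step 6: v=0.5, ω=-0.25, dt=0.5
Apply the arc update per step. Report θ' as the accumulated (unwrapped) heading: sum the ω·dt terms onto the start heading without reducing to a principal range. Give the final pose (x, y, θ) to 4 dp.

step 1: θ'=2.3562 (straight) → pose (-0.3787, 1.3787, 2.3562)
step 2: θ'=3.6062 (R=3.5000) → pose (-4.4218, 2.0328, 3.6062)
step 3: θ'=2.1062 (R=0.3333) → pose (-3.9857, 1.9049, 2.1062)
step 4: θ'=2.1062 (straight) → pose (-4.1133, 2.1199, 2.1062)
step 5: θ'=1.4812 (R=-2.0000) → pose (-4.3851, 3.3192, 1.4812)
step 6: θ'=1.3562 (R=-2.0000) → pose (-4.3473, 3.5662, 1.3562)

(-4.3473, 3.5662, 1.3562)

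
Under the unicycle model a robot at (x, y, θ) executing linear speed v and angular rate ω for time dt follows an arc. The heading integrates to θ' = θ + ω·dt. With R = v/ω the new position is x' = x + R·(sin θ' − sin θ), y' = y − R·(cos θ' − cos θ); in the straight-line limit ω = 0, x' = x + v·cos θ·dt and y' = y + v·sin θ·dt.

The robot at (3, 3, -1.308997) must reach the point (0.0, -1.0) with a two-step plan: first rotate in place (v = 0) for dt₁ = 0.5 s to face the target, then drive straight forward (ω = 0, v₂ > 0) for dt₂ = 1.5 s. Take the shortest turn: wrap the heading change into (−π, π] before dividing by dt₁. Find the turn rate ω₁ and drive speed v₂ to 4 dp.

ω₁ = -1.8106, v₂ = 3.3333

heading to target = atan2(-1−3, 0−3) = -2.2143
Δθ = wrap(-2.2143 − -1.3090) = -0.9053; ω₁ = Δθ/dt₁ = -1.8106
distance = √((0−3)² + (-1−3)²) = 5.0000; v₂ = distance/dt₂ = 3.3333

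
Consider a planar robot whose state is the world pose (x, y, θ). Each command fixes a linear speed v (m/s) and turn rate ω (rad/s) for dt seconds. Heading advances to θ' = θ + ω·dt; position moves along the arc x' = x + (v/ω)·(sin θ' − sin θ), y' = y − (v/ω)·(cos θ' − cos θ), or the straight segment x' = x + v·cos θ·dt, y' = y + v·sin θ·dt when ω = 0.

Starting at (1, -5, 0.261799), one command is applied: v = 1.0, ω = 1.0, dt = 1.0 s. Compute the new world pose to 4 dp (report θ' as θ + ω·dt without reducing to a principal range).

θ' = 0.2618 + 1.0·1.0 = 1.2618
R = v/ω = 1.0/1.0 = 1.0000
x' = 1 + 1.0000·(sin 1.2618 − sin 0.2618) = 1.6938
y' = -5 − 1.0000·(cos 1.2618 − cos 0.2618) = -4.3382

(1.6938, -4.3382, 1.2618)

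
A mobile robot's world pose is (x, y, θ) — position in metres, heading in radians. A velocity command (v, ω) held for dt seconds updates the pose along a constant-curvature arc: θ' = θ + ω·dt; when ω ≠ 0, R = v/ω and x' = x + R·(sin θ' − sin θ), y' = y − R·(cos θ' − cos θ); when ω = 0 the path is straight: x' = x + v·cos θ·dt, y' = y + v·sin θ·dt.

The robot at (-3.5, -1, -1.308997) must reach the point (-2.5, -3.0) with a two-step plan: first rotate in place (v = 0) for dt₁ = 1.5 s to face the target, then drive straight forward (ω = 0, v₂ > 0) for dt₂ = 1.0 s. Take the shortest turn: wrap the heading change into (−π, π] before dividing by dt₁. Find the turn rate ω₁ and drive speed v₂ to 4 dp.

ω₁ = 0.1346, v₂ = 2.2361

heading to target = atan2(-3−-1, -2.5−-3.5) = -1.1071
Δθ = wrap(-1.1071 − -1.3090) = 0.2018; ω₁ = Δθ/dt₁ = 0.1346
distance = √((-2.5−-3.5)² + (-3−-1)²) = 2.2361; v₂ = distance/dt₂ = 2.2361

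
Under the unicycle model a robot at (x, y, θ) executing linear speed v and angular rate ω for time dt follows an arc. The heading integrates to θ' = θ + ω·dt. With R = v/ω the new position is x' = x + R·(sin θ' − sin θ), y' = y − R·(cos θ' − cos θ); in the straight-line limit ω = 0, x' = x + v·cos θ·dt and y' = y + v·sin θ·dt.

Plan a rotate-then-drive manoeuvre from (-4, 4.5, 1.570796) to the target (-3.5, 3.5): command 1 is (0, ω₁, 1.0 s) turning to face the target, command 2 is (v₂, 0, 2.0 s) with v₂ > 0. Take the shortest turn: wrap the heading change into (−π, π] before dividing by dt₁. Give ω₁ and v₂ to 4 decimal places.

heading to target = atan2(3.5−4.5, -3.5−-4) = -1.1071
Δθ = wrap(-1.1071 − 1.5708) = -2.6779; ω₁ = Δθ/dt₁ = -2.6779
distance = √((-3.5−-4)² + (3.5−4.5)²) = 1.1180; v₂ = distance/dt₂ = 0.5590

ω₁ = -2.6779, v₂ = 0.5590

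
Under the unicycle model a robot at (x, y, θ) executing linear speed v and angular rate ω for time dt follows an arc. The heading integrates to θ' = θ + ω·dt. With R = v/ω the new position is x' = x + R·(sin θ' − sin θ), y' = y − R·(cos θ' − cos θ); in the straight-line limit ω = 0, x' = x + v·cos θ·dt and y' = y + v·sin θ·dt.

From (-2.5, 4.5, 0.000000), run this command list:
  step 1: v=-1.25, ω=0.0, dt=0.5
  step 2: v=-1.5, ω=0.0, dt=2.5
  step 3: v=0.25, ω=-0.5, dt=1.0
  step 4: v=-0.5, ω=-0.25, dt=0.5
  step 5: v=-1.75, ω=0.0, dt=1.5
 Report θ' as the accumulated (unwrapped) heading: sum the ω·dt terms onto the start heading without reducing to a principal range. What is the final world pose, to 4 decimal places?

step 1: θ'=0.0000 (straight) → pose (-3.1250, 4.5000, 0.0000)
step 2: θ'=0.0000 (straight) → pose (-6.8750, 4.5000, 0.0000)
step 3: θ'=-0.5000 (R=-0.5000) → pose (-6.6353, 4.4388, -0.5000)
step 4: θ'=-0.6250 (R=2.0000) → pose (-6.8466, 4.5720, -0.6250)
step 5: θ'=-0.6250 (straight) → pose (-8.9754, 6.1079, -0.6250)

(-8.9754, 6.1079, -0.6250)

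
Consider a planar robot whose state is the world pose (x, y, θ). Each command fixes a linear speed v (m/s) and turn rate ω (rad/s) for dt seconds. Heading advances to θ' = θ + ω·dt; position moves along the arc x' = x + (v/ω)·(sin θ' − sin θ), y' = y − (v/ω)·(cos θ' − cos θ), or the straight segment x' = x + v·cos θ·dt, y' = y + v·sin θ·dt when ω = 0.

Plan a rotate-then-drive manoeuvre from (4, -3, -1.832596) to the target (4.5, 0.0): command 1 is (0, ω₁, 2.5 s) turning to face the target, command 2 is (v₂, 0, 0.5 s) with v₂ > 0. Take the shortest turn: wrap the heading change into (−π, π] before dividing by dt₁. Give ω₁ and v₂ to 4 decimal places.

heading to target = atan2(0−-3, 4.5−4) = 1.4056
Δθ = wrap(1.4056 − -1.8326) = -3.0449; ω₁ = Δθ/dt₁ = -1.2180
distance = √((4.5−4)² + (0−-3)²) = 3.0414; v₂ = distance/dt₂ = 6.0828

ω₁ = -1.2180, v₂ = 6.0828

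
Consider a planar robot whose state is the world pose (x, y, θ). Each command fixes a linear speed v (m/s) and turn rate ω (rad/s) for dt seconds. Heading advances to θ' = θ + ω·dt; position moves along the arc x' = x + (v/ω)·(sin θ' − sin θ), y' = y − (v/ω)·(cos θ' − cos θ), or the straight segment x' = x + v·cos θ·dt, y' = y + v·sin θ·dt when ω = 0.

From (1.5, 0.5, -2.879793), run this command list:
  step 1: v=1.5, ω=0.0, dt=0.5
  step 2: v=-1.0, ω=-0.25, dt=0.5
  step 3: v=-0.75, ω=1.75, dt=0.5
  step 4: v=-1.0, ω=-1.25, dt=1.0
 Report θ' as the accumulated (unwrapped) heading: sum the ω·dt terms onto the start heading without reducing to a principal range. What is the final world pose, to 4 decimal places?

step 1: θ'=-2.8798 (straight) → pose (0.7756, 0.3059, -2.8798)
step 2: θ'=-3.0048 (R=4.0000) → pose (1.2653, 0.4048, -3.0048)
step 3: θ'=-2.1298 (R=-0.4286) → pose (1.5702, 0.6021, -2.1298)
step 4: θ'=-3.3798 (R=0.8000) → pose (2.4372, 0.9552, -3.3798)

(2.4372, 0.9552, -3.3798)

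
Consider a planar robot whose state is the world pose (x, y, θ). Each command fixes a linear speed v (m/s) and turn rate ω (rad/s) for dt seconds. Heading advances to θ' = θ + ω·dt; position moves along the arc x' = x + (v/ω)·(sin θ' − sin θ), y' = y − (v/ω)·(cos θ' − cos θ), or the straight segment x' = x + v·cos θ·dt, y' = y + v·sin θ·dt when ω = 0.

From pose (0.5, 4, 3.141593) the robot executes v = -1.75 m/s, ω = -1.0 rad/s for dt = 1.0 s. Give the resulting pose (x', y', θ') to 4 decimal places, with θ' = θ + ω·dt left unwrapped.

θ' = 3.1416 + -1.0·1.0 = 2.1416
R = v/ω = -1.75/-1.0 = 1.7500
x' = 0.5 + 1.7500·(sin 2.1416 − sin 3.1416) = 1.9726
y' = 4 − 1.7500·(cos 2.1416 − cos 3.1416) = 3.1955

(1.9726, 3.1955, 2.1416)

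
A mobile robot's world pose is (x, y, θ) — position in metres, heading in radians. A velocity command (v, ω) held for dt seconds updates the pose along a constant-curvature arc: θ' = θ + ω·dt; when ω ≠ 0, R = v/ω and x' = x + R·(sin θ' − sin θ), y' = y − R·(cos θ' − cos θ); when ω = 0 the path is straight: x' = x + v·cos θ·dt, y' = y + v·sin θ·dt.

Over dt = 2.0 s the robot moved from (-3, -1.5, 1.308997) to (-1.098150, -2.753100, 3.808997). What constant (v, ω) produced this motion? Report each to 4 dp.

v = -1.5000, ω = 1.2500

Δθ = 3.808997 − 1.308997 = 2.500000
ω = Δθ/dt = 2.500000/2.0 = 1.2500
R = Δx/(sin θ' − sin θ) = -1.2000
v = R·ω = -1.2000·1.2500 = -1.5000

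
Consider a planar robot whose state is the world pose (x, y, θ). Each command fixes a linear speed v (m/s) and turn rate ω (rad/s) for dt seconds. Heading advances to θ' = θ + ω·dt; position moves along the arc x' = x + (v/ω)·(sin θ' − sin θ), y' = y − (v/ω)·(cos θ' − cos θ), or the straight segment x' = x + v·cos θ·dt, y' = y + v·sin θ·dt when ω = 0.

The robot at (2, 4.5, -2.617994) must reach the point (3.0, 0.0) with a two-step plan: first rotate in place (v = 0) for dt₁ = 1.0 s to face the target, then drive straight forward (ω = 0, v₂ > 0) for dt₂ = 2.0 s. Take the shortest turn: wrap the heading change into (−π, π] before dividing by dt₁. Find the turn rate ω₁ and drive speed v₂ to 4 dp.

heading to target = atan2(0−4.5, 3−2) = -1.3521
Δθ = wrap(-1.3521 − -2.6180) = 1.2659; ω₁ = Δθ/dt₁ = 1.2659
distance = √((3−2)² + (0−4.5)²) = 4.6098; v₂ = distance/dt₂ = 2.3049

ω₁ = 1.2659, v₂ = 2.3049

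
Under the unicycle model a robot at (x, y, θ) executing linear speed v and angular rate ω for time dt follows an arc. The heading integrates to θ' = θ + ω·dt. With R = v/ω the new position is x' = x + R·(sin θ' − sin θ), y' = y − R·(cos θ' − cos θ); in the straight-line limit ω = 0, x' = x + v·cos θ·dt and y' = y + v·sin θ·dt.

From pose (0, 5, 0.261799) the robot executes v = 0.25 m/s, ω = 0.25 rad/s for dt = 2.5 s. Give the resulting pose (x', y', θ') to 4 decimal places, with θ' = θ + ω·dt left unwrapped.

θ' = 0.2618 + 0.25·2.5 = 0.8868
R = v/ω = 0.25/0.25 = 1.0000
x' = 0 + 1.0000·(sin 0.8868 − sin 0.2618) = 0.5162
y' = 5 − 1.0000·(cos 0.8868 − cos 0.2618) = 5.3340

(0.5162, 5.3340, 0.8868)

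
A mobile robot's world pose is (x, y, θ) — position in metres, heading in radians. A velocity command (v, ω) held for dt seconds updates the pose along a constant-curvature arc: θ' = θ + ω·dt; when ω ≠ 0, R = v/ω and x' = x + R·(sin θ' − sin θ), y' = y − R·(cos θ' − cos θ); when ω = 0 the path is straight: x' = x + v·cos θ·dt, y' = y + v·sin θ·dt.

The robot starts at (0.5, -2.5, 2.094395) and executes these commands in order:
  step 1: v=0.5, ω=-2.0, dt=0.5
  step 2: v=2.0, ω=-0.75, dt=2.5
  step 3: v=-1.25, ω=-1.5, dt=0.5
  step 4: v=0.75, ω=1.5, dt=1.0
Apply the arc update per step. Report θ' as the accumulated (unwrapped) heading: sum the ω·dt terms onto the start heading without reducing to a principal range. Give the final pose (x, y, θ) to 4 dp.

(4.9787, -1.5097, -0.0306)

step 1: θ'=1.0944 (R=-0.2500) → pose (0.4943, -2.2604, 1.0944)
step 2: θ'=-0.7806 (R=-2.6667) → pose (4.7406, -1.5886, -0.7806)
step 3: θ'=-1.5306 (R=0.8333) → pose (4.4944, -1.0300, -1.5306)
step 4: θ'=-0.0306 (R=0.5000) → pose (4.9787, -1.5097, -0.0306)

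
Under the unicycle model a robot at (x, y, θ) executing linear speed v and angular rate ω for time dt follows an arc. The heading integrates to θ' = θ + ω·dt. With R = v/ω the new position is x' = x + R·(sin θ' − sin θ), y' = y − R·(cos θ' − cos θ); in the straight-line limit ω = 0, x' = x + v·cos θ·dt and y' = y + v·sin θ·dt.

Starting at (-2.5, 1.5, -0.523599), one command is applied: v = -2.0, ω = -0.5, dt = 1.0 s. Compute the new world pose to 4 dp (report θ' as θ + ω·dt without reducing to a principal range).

θ' = -0.5236 + -0.5·1.0 = -1.0236
R = v/ω = -2.0/-0.5 = 4.0000
x' = -2.5 + 4.0000·(sin -1.0236 − sin -0.5236) = -3.9159
y' = 1.5 − 4.0000·(cos -1.0236 − cos -0.5236) = 2.8829

(-3.9159, 2.8829, -1.0236)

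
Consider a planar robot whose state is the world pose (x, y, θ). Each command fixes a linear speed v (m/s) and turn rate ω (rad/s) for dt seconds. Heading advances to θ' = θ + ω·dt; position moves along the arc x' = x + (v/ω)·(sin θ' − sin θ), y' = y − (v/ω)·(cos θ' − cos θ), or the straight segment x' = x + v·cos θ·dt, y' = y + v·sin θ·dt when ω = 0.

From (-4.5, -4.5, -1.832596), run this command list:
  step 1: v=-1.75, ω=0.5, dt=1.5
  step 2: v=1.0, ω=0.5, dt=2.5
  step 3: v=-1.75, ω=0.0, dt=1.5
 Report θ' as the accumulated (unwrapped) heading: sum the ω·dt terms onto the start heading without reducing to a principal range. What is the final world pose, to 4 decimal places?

step 1: θ'=-1.0826 (R=-3.5000) → pose (-4.7896, -1.9525, -1.0826)
step 2: θ'=0.1674 (R=2.0000) → pose (-2.6900, -2.9865, 0.1674)
step 3: θ'=0.1674 (straight) → pose (-5.2783, -3.4239, 0.1674)

(-5.2783, -3.4239, 0.1674)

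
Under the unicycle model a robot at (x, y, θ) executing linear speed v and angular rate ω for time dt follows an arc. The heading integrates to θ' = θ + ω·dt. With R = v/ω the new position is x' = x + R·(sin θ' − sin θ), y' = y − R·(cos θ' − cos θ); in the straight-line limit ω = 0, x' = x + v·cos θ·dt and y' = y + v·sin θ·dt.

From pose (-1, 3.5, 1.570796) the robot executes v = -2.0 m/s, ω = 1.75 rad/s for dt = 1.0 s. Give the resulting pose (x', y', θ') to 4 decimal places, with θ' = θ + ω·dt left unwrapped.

(0.3466, 2.3754, 3.3208)

θ' = 1.5708 + 1.75·1.0 = 3.3208
R = v/ω = -2.0/1.75 = -1.1429
x' = -1 + -1.1429·(sin 3.3208 − sin 1.5708) = 0.3466
y' = 3.5 − -1.1429·(cos 3.3208 − cos 1.5708) = 2.3754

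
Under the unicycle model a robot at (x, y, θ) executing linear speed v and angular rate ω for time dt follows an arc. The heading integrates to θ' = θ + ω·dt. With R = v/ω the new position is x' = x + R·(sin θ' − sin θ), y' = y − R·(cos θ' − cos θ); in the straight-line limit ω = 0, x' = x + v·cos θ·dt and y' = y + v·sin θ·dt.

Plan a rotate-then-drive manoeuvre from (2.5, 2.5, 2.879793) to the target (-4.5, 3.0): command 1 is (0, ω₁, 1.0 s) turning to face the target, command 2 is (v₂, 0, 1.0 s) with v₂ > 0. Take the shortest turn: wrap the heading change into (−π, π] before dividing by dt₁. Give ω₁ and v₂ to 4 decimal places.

heading to target = atan2(3−2.5, -4.5−2.5) = 3.0703
Δθ = wrap(3.0703 − 2.8798) = 0.1905; ω₁ = Δθ/dt₁ = 0.1905
distance = √((-4.5−2.5)² + (3−2.5)²) = 7.0178; v₂ = distance/dt₂ = 7.0178

ω₁ = 0.1905, v₂ = 7.0178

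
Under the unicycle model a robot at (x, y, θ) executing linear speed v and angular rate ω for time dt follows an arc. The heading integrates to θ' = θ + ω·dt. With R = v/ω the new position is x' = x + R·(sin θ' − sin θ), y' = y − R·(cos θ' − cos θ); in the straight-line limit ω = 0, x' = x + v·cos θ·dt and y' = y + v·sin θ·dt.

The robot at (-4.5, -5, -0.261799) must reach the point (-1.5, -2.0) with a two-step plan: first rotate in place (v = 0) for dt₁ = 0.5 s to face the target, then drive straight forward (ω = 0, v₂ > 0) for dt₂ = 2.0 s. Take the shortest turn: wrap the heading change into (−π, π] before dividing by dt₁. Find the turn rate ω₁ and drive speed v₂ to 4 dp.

heading to target = atan2(-2−-5, -1.5−-4.5) = 0.7854
Δθ = wrap(0.7854 − -0.2618) = 1.0472; ω₁ = Δθ/dt₁ = 2.0944
distance = √((-1.5−-4.5)² + (-2−-5)²) = 4.2426; v₂ = distance/dt₂ = 2.1213

ω₁ = 2.0944, v₂ = 2.1213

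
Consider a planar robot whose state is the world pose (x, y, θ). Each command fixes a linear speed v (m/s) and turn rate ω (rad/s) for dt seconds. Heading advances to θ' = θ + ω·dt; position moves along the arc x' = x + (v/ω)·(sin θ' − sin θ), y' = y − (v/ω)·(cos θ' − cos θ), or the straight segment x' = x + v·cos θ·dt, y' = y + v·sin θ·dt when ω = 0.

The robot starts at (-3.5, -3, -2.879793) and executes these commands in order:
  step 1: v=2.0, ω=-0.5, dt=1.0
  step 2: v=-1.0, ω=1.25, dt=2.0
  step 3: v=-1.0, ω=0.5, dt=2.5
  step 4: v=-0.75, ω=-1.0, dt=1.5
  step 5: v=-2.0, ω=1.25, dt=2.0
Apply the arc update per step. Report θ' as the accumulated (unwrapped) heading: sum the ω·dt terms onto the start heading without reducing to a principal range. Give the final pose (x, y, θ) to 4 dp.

step 1: θ'=-3.3798 (R=-4.0000) → pose (-5.4791, -3.0234, -3.3798)
step 2: θ'=-0.8798 (R=-0.8000) → pose (-4.6738, -1.7361, -0.8798)
step 3: θ'=0.3702 (R=-2.0000) → pose (-6.9387, -1.1462, 0.3702)
step 4: θ'=-1.1298 (R=0.7500) → pose (-7.8883, -0.7672, -1.1298)
step 5: θ'=1.3702 (R=-1.6000) → pose (-10.9031, -1.1313, 1.3702)

(-10.9031, -1.1313, 1.3702)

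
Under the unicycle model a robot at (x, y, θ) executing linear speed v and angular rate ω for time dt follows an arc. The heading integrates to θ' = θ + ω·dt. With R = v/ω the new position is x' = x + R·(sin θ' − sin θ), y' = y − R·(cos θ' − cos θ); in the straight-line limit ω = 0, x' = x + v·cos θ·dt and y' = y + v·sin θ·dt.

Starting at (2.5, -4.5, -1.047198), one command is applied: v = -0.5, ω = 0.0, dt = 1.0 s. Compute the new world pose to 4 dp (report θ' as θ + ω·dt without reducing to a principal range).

θ' = -1.0472 + 0.0·1.0 = -1.0472
ω = 0 → straight: x' = 2.5 + -0.5·cos(-1.0472)·1.0 = 2.2500
y' = -4.5 + -0.5·sin(-1.0472)·1.0 = -4.0670

(2.2500, -4.0670, -1.0472)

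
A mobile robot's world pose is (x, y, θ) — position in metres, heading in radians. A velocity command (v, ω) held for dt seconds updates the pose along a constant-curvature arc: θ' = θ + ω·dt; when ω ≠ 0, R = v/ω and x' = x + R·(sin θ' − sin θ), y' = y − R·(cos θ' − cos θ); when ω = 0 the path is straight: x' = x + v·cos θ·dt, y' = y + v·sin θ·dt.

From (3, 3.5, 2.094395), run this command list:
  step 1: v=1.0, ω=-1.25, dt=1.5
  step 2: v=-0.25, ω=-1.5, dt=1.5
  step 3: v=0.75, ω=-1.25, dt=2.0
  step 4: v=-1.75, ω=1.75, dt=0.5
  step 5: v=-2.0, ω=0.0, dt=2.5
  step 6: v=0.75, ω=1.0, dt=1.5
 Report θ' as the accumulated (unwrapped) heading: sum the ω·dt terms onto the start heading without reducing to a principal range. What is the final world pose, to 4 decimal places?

step 1: θ'=0.2194 (R=-0.8000) → pose (3.5187, 4.6808, 0.2194)
step 2: θ'=-2.0306 (R=0.1667) → pose (3.3331, 4.9175, -2.0306)
step 3: θ'=-4.5306 (R=-0.6000) → pose (2.2053, 5.0753, -4.5306)
step 4: θ'=-3.6556 (R=-1.0000) → pose (2.6971, 4.3853, -3.6556)
step 5: θ'=-3.6556 (straight) → pose (7.0510, 1.9269, -3.6556)
step 6: θ'=-2.1556 (R=0.7500) → pose (6.0569, 1.6878, -2.1556)

(6.0569, 1.6878, -2.1556)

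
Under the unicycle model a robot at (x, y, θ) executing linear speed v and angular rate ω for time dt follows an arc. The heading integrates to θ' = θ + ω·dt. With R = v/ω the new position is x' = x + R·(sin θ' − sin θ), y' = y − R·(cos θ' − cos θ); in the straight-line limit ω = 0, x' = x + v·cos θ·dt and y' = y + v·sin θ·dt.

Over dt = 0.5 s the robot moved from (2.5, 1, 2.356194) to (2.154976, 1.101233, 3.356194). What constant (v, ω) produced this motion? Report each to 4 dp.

v = 0.7500, ω = 2.0000

Δθ = 3.356194 − 2.356194 = 1.000000
ω = Δθ/dt = 1.000000/0.5 = 2.0000
R = Δx/(sin θ' − sin θ) = 0.3750
v = R·ω = 0.3750·2.0000 = 0.7500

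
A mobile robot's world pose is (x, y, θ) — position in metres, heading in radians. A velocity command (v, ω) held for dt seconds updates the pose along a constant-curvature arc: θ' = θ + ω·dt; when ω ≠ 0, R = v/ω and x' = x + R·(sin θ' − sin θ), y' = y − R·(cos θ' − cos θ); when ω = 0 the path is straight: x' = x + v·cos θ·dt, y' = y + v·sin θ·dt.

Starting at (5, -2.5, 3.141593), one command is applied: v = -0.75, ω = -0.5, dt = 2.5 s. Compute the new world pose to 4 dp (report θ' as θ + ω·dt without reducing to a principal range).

θ' = 3.1416 + -0.5·2.5 = 1.8916
R = v/ω = -0.75/-0.5 = 1.5000
x' = 5 + 1.5000·(sin 1.8916 − sin 3.1416) = 6.4235
y' = -2.5 − 1.5000·(cos 1.8916 − cos 3.1416) = -3.5270

(6.4235, -3.5270, 1.8916)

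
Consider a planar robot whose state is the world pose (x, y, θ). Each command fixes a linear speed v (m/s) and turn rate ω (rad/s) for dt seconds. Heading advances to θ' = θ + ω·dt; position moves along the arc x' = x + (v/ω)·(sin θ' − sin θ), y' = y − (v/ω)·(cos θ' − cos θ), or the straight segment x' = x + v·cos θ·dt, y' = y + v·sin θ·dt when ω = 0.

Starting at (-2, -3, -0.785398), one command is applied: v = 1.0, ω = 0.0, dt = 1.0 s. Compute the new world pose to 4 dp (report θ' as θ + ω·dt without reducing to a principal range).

θ' = -0.7854 + 0.0·1.0 = -0.7854
ω = 0 → straight: x' = -2 + 1.0·cos(-0.7854)·1.0 = -1.2929
y' = -3 + 1.0·sin(-0.7854)·1.0 = -3.7071

(-1.2929, -3.7071, -0.7854)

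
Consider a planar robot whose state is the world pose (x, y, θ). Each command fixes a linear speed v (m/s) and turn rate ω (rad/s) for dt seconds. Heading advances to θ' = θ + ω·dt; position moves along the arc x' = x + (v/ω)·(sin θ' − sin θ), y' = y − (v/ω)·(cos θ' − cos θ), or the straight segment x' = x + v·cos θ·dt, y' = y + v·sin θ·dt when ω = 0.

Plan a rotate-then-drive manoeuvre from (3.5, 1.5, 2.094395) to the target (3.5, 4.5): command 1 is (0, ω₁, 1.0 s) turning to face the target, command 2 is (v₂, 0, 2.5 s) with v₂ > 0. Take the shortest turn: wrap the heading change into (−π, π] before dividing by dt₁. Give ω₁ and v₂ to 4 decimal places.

ω₁ = -0.5236, v₂ = 1.2000

heading to target = atan2(4.5−1.5, 3.5−3.5) = 1.5708
Δθ = wrap(1.5708 − 2.0944) = -0.5236; ω₁ = Δθ/dt₁ = -0.5236
distance = √((3.5−3.5)² + (4.5−1.5)²) = 3.0000; v₂ = distance/dt₂ = 1.2000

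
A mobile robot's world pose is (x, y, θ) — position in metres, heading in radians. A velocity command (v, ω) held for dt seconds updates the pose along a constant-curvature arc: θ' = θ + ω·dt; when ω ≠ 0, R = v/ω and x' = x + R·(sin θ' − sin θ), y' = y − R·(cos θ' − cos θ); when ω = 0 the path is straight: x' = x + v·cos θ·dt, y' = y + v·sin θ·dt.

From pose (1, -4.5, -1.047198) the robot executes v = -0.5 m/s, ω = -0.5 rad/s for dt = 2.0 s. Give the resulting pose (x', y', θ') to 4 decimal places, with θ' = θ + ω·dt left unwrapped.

θ' = -1.0472 + -0.5·2.0 = -2.0472
R = v/ω = -0.5/-0.5 = 1.0000
x' = 1 + 1.0000·(sin -2.0472 − sin -1.0472) = 0.9774
y' = -4.5 − 1.0000·(cos -2.0472 − cos -1.0472) = -3.5414

(0.9774, -3.5414, -2.0472)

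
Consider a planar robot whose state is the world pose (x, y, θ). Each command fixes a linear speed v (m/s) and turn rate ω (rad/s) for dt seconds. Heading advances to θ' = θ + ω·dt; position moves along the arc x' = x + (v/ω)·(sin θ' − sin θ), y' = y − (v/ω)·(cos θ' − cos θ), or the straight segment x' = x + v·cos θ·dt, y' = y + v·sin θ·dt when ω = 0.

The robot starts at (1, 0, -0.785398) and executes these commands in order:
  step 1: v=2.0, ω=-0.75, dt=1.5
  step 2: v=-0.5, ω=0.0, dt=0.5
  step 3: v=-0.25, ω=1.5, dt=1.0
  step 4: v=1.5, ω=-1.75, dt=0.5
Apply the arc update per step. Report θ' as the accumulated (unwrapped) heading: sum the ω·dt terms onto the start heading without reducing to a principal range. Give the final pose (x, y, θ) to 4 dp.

(2.1019, -2.8745, -1.2854)

step 1: θ'=-1.9104 (R=-2.6667) → pose (1.6287, -2.7739, -1.9104)
step 2: θ'=-1.9104 (straight) → pose (1.7120, -2.5382, -1.9104)
step 3: θ'=-0.4104 (R=-0.1667) → pose (1.6214, -2.3298, -0.4104)
step 4: θ'=-1.2854 (R=-0.8571) → pose (2.1019, -2.8745, -1.2854)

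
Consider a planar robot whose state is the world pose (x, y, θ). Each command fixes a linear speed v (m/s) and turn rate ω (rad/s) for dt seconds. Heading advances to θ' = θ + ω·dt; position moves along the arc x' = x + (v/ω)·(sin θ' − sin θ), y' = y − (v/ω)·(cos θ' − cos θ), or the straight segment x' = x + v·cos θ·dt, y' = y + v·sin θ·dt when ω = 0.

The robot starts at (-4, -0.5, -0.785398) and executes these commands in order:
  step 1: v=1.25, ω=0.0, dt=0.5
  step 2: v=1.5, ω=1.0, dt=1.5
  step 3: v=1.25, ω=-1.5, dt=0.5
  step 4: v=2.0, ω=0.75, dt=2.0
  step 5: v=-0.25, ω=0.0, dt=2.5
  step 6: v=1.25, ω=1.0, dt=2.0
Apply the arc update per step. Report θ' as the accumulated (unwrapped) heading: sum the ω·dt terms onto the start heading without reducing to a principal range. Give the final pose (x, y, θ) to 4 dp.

(0.1012, 2.2678, 3.4646)

step 1: θ'=-0.7854 (straight) → pose (-3.5581, -0.9419, -0.7854)
step 2: θ'=0.7146 (R=1.5000) → pose (-1.5144, -1.0143, 0.7146)
step 3: θ'=-0.0354 (R=-0.8333) → pose (-0.9388, -0.8110, -0.0354)
step 4: θ'=1.4646 (R=2.6667) → pose (1.8072, 1.5714, 1.4646)
step 5: θ'=1.4646 (straight) → pose (1.7409, 0.9499, 1.4646)
step 6: θ'=3.4646 (R=1.2500) → pose (0.1012, 2.2678, 3.4646)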